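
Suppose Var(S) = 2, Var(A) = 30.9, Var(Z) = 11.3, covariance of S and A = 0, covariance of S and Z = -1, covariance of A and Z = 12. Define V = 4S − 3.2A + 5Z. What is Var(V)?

Var(V) = a²·Var(S) + b²·Var(A) + c²·Var(Z) + 2ab·covariance of S and A + 2ac·covariance of S and Z + 2bc·covariance of A and Z, with a = 4, b = -3.2, c = 5.
= 32 + 316.416 + 282.5 + 0 + (-40) + (-384)
= 206.916.

Var(V) = 206.916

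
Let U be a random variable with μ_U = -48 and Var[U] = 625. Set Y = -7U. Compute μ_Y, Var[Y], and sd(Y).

Y = -7U is linear with a = -7, b = 0.
μ_Y = a·μ_U + b = (-7)·(-48) = 336.
Var[Y] = a²·Var[U] = (-7)²·625 = 30625.
sd(U) = √625 = 25.
sd(Y) = |a|·sd(U) = |-7|·25 = 175.

μ_Y = 336, Var[Y] = 30625, sd(Y) = 175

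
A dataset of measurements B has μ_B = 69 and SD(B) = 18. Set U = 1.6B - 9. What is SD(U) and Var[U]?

SD(U) = 28.8, Var[U] = 829.44

U = 1.6B - 9 is linear with a = 1.6, b = -9.
SD(U) = |a|·SD(B) = |1.6|·18 = 28.8.
Var[B] = 18² = 324.
Var[U] = a²·Var[B] = 1.6²·324 = 829.44 (the additive constant -9 does not affect variance).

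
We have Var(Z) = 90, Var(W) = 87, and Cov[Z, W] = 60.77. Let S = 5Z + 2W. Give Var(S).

Var(S) = a²·Var(Z) + b²·Var(W) + 2ab·Cov[Z, W] with a = 5, b = 2.
= 5²·90 + 2²·87 + 2·5·2·60.77
= 2250 + 348 + 1215.4 = 3813.4.

Var(S) = 3813.4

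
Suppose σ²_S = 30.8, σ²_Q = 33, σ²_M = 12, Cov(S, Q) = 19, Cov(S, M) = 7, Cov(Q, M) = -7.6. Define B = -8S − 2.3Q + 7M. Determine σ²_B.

σ²_B = a²·σ²_S + b²·σ²_Q + c²·σ²_M + 2ab·Cov(S, Q) + 2ac·Cov(S, M) + 2bc·Cov(Q, M), with a = -8, b = -2.3, c = 7.
= 1971.2 + 174.57 + 588 + 699.2 + (-784) + 244.72
= 2893.69.

σ²_B = 2893.69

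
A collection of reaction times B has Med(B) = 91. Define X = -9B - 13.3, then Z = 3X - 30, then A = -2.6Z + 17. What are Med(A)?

Med(X) = (-9)·91 + (-13.3) = -832.3.
Med(Z) = 3·(-832.3) + (-30) = -2526.9.
Med(A) = (-2.6)·(-2526.9) + 17 = 6586.94.

Med(A) = 6586.94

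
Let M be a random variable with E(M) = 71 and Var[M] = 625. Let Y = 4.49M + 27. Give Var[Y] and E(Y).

Y = 4.49M + 27 is linear with a = 4.49, b = 27.
Var[Y] = a²·Var[M] = 4.49²·625 = 12600.0625 (the additive constant 27 does not affect variance).
E(Y) = a·E(M) + b = 4.49·71 + 27 = 345.79.

Var[Y] = 12600.0625, E(Y) = 345.79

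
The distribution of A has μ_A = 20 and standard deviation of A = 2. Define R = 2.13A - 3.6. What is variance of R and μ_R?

variance of R = 18.1476, μ_R = 39

R = 2.13A - 3.6 is linear with a = 2.13, b = -3.6.
variance of A = 2² = 4.
variance of R = a²·variance of A = 2.13²·4 = 18.1476 (the additive constant -3.6 does not affect variance).
μ_R = a·μ_A + b = 2.13·20 + (-3.6) = 39.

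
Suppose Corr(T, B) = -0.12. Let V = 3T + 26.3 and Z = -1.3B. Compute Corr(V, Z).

Linear rescalings preserve |correlation|; the slopes 3 and -1.3 have opposite signs, so the correlation flips sign: Corr(V, Z) = −Corr(T, B) = 0.12.

Corr(V, Z) = 0.12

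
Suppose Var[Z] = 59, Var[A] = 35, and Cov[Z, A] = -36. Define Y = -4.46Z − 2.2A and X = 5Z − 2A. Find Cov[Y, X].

By bilinearity, Cov[Y, X] = ac·Var[Z] + bd·Var[A] + (ad+bc)·Cov[Z, A], with a=-4.46, b=-2.2, c=5, d=-2.
ac·Var[Z] = (-4.46)·5·59 = -1315.7
bd·Var[A] = (-2.2)·(-2)·35 = 154
(ad+bc)·Cov[Z, A] = (-2.08)·(-36) = 74.88
Cov[Y, X] = -1315.7 + 154 + 74.88 = -1086.82.

Cov[Y, X] = -1086.82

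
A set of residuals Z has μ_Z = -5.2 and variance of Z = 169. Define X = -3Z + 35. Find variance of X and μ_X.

variance of X = 1521, μ_X = 50.6

X = -3Z + 35 is linear with a = -3, b = 35.
variance of X = a²·variance of Z = (-3)²·169 = 1521 (the additive constant 35 does not affect variance).
μ_X = a·μ_Z + b = (-3)·(-5.2) + 35 = 50.6.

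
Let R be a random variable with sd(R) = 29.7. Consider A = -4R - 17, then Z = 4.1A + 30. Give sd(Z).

sd(Z) = 487.08

sd(A) = |-4|·29.7 = 118.8.
sd(Z) = |4.1|·118.8 = 487.08.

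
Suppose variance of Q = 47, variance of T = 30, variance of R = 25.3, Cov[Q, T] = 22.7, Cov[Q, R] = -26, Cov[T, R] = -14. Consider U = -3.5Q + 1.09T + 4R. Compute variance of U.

variance of U = 1448.912

variance of U = a²·variance of Q + b²·variance of T + c²·variance of R + 2ab·Cov[Q, T] + 2ac·Cov[Q, R] + 2bc·Cov[T, R], with a = -3.5, b = 1.09, c = 4.
= 575.75 + 35.643 + 404.8 + (-173.201) + 728 + (-122.08)
= 1448.912.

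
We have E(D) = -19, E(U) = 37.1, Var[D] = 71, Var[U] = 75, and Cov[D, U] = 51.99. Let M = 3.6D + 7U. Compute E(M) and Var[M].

E(M) = 191.3, Var[M] = 7215.456

E(M) = 3.6·E(D) + 7·E(U) = 3.6·(-19) + 7·37.1 = 191.3.
Var[M] = a²·Var[D] + b²·Var[U] + 2ab·Cov[D, U] with a = 3.6, b = 7.
= 3.6²·71 + 7²·75 + 2·3.6·7·51.99
= 920.16 + 3675 + 2620.296 = 7215.456.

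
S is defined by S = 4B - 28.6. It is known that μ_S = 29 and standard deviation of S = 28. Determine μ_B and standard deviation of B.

From S = 4B - 28.6: μ_S = a·μ_B + b, so μ_B = (μ_S − b)/a = (29 − (-28.6))/4 = 14.4.
standard deviation of S = |a|·standard deviation of B, so standard deviation of B = 28/|4| = 7.

μ_B = 14.4, standard deviation of B = 7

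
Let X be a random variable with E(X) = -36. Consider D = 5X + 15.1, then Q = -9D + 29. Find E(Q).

E(D) = 5·(-36) + 15.1 = -164.9.
E(Q) = (-9)·(-164.9) + 29 = 1513.1.

E(Q) = 1513.1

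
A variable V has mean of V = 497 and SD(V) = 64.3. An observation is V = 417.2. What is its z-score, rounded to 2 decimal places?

z = -1.24

z = (V − mean of V) / SD(V) = (417.2 − 497) / 64.3 ≈ -1.24.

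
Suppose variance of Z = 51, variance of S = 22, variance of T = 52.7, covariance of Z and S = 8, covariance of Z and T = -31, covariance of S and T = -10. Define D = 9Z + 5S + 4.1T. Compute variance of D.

variance of D = 3589.087

variance of D = a²·variance of Z + b²·variance of S + c²·variance of T + 2ab·covariance of Z and S + 2ac·covariance of Z and T + 2bc·covariance of S and T, with a = 9, b = 5, c = 4.1.
= 4131 + 550 + 885.887 + 720 + (-2287.8) + (-410)
= 3589.087.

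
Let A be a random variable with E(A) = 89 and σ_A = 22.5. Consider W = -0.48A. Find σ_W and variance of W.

W = -0.48A is linear with a = -0.48, b = 0.
σ_W = |a|·σ_A = |-0.48|·22.5 = 10.8.
variance of A = 22.5² = 506.25.
variance of W = a²·variance of A = (-0.48)²·506.25 = 116.64.

σ_W = 10.8, variance of W = 116.64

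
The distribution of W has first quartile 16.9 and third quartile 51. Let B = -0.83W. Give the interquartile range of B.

IQR(B) = 28.303

IQR of W = Q3 − Q1 = 51 − 16.9 = 34.1.
Under B = aW + b, IQR(B) = |a|·IQR(W) = |-0.83|·34.1 = 28.303 (shifts cancel; spread scales by |a|).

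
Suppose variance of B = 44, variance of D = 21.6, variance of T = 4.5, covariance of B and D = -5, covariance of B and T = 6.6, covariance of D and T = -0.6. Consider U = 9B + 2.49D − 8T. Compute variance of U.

variance of U = 2835.32616

variance of U = a²·variance of B + b²·variance of D + c²·variance of T + 2ab·covariance of B and D + 2ac·covariance of B and T + 2bc·covariance of D and T, with a = 9, b = 2.49, c = -8.
= 3564 + 133.92216 + 288 + (-224.1) + (-950.4) + 23.904
= 2835.32616.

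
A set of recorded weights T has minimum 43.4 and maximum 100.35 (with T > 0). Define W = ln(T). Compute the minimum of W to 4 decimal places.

ln(T) is increasing on this domain, so min(W) comes from min(T) = 43.4: min(W) = ln(43.4) ≈ 3.7705.

min(W) = 3.7705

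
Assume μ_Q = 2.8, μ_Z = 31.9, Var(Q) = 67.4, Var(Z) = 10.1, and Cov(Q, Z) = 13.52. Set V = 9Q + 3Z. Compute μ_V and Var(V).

μ_V = 120.9, Var(V) = 6280.38

μ_V = 9·μ_Q + 3·μ_Z = 9·2.8 + 3·31.9 = 120.9.
Var(V) = a²·Var(Q) + b²·Var(Z) + 2ab·Cov(Q, Z) with a = 9, b = 3.
= 9²·67.4 + 3²·10.1 + 2·9·3·13.52
= 5459.4 + 90.9 + 730.08 = 6280.38.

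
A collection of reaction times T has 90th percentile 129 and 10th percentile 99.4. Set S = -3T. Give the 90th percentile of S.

Since a = -3 < 0 the transformation is decreasing, reversing order: the 90th percentile of S corresponds to the 10th percentile of T.
So P_{90}(S) = a·P_{10}(T) + b = (-3)·99.4 = -298.2.

90th percentile of S = -298.2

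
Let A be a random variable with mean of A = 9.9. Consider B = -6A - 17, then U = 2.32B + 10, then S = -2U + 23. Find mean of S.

mean of B = (-6)·9.9 + (-17) = -76.4.
mean of U = 2.32·(-76.4) + 10 = -167.248.
mean of S = (-2)·(-167.248) + 23 = 357.496.

mean of S = 357.496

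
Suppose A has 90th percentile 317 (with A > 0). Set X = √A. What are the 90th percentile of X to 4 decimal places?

90th percentile of X = 17.8045

√A is increasing, so P_{90}(X) = g(P_{90}(A)) ≈ 17.8045.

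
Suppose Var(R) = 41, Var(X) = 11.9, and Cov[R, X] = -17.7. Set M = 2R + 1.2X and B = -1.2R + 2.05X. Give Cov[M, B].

Cov[M, B] = -116.208

By bilinearity, Cov[M, B] = ac·Var(R) + bd·Var(X) + (ad+bc)·Cov[R, X], with a=2, b=1.2, c=-1.2, d=2.05.
ac·Var(R) = 2·(-1.2)·41 = -98.4
bd·Var(X) = 1.2·2.05·11.9 = 29.274
(ad+bc)·Cov[R, X] = (2.66)·(-17.7) = -47.082
Cov[M, B] = -98.4 + 29.274 + (-47.082) = -116.208.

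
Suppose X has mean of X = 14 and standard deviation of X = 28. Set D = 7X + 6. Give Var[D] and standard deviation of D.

D = 7X + 6 is linear with a = 7, b = 6.
Var[X] = 28² = 784.
Var[D] = a²·Var[X] = 7²·784 = 38416 (the additive constant 6 does not affect variance).
standard deviation of D = |a|·standard deviation of X = |7|·28 = 196.

Var[D] = 38416, standard deviation of D = 196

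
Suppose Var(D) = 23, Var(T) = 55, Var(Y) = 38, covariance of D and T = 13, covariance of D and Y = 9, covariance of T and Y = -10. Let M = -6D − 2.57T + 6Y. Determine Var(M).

Var(M) = a²·Var(D) + b²·Var(T) + c²·Var(Y) + 2ab·covariance of D and T + 2ac·covariance of D and Y + 2bc·covariance of T and Y, with a = -6, b = -2.57, c = 6.
= 828 + 363.2695 + 1368 + 400.92 + (-648) + 308.4
= 2620.5895.

Var(M) = 2620.5895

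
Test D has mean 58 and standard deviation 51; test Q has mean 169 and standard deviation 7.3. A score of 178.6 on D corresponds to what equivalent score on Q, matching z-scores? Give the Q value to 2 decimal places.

Q = 186.26

z = (178.6 − 58)/51 ≈ 2.3647.
Q = 169 + z·7.3 = 169 + (178.6 − 58)·7.3/51 ≈ 186.26.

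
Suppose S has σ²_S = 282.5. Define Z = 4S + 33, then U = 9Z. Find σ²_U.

σ²_Z = 4²·282.5 = 4520.
σ²_U = 9²·4520 = 366120.

σ²_U = 366120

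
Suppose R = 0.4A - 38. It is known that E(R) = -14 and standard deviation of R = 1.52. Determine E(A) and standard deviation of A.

From R = 0.4A - 38: E(R) = a·E(A) + b, so E(A) = (E(R) − b)/a = (-14 − (-38))/0.4 = 60.
standard deviation of R = |a|·standard deviation of A, so standard deviation of A = 1.52/|0.4| = 3.8.

E(A) = 60, standard deviation of A = 3.8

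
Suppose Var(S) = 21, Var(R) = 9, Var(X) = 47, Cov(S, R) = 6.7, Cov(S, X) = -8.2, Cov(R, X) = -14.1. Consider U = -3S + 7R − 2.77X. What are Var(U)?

Var(U) = a²·Var(S) + b²·Var(R) + c²·Var(X) + 2ab·Cov(S, R) + 2ac·Cov(S, X) + 2bc·Cov(R, X), with a = -3, b = 7, c = -2.77.
= 189 + 441 + 360.6263 + (-281.4) + (-136.284) + 546.798
= 1119.7403.

Var(U) = 1119.7403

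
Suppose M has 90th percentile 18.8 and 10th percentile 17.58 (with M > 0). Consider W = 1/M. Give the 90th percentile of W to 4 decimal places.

1/M is decreasing on M > 0, so percentile order reverses: P_{90}(W) uses P_{10}(M) = 17.58.
P_{90}(W) = 1/17.58 ≈ 0.0569.

90th percentile of W = 0.0569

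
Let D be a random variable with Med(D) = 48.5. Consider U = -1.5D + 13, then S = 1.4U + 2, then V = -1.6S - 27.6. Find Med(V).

Med(U) = (-1.5)·48.5 + 13 = -59.75.
Med(S) = 1.4·(-59.75) + 2 = -81.65.
Med(V) = (-1.6)·(-81.65) + (-27.6) = 103.04.

Med(V) = 103.04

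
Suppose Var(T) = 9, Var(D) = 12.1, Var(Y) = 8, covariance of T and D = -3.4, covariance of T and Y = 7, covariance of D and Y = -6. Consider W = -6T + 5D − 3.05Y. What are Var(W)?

Var(W) = 1344.12

Var(W) = a²·Var(T) + b²·Var(D) + c²·Var(Y) + 2ab·covariance of T and D + 2ac·covariance of T and Y + 2bc·covariance of D and Y, with a = -6, b = 5, c = -3.05.
= 324 + 302.5 + 74.42 + 204 + 256.2 + 183
= 1344.12.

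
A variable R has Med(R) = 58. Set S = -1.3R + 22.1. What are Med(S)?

A linear map preserves order up to sign, so Med(S) = a·Med(R) + b = (-1.3)·58 + 22.1 = -53.3.

Med(S) = -53.3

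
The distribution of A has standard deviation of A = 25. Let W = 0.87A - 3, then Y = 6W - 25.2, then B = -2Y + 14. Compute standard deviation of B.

standard deviation of W = |0.87|·25 = 21.75.
standard deviation of Y = |6|·21.75 = 130.5.
standard deviation of B = |-2|·130.5 = 261.

standard deviation of B = 261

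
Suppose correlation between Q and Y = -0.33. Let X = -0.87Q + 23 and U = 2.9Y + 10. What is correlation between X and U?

Linear rescalings preserve |correlation|; the slopes -0.87 and 2.9 have opposite signs, so the correlation flips sign: correlation between X and U = −correlation between Q and Y = 0.33.

correlation between X and U = 0.33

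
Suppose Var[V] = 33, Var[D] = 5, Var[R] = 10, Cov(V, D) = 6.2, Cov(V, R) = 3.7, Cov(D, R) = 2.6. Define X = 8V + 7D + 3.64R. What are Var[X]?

Var[X] = a²·Var[V] + b²·Var[D] + c²·Var[R] + 2ab·Cov(V, D) + 2ac·Cov(V, R) + 2bc·Cov(D, R), with a = 8, b = 7, c = 3.64.
= 2112 + 245 + 132.496 + 694.4 + 215.488 + 132.496
= 3531.88.

Var[X] = 3531.88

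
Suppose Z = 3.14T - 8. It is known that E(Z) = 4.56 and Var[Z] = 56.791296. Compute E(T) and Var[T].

E(T) = 4, Var[T] = 5.76

From Z = 3.14T - 8: E(Z) = a·E(T) + b, so E(T) = (E(Z) − b)/a = (4.56 − (-8))/3.14 = 4.
Var[Z] = a²·Var[T], so Var[T] = 56.791296/3.14² = 5.76.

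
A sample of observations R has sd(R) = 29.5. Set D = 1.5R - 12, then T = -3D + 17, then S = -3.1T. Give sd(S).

sd(S) = 411.525

sd(D) = |1.5|·29.5 = 44.25.
sd(T) = |-3|·44.25 = 132.75.
sd(S) = |-3.1|·132.75 = 411.525.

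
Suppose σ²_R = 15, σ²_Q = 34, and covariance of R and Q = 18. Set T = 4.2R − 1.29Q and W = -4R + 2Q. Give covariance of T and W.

By bilinearity, covariance of T and W = ac·σ²_R + bd·σ²_Q + (ad+bc)·covariance of R and Q, with a=4.2, b=-1.29, c=-4, d=2.
ac·σ²_R = 4.2·(-4)·15 = -252
bd·σ²_Q = (-1.29)·2·34 = -87.72
(ad+bc)·covariance of R and Q = (13.56)·18 = 244.08
covariance of T and W = -252 + (-87.72) + 244.08 = -95.64.

covariance of T and W = -95.64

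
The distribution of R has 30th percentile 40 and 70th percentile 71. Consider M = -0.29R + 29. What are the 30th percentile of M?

Since a = -0.29 < 0 the transformation is decreasing, reversing order: the 30th percentile of M corresponds to the 70th percentile of R.
So P_{30}(M) = a·P_{70}(R) + b = (-0.29)·71 + 29 = 8.41.

30th percentile of M = 8.41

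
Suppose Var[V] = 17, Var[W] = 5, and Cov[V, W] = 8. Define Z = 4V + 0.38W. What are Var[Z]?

Var[Z] = 297.042

Var[Z] = a²·Var[V] + b²·Var[W] + 2ab·Cov[V, W] with a = 4, b = 0.38.
= 4²·17 + 0.38²·5 + 2·4·0.38·8
= 272 + 0.722 + 24.32 = 297.042.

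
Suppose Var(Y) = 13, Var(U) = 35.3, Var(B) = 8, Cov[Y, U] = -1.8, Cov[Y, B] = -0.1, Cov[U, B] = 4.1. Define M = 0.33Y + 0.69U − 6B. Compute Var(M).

Var(M) = 271.85031

Var(M) = a²·Var(Y) + b²·Var(U) + c²·Var(B) + 2ab·Cov[Y, U] + 2ac·Cov[Y, B] + 2bc·Cov[U, B], with a = 0.33, b = 0.69, c = -6.
= 1.4157 + 16.80633 + 288 + (-0.81972) + 0.396 + (-33.948)
= 271.85031.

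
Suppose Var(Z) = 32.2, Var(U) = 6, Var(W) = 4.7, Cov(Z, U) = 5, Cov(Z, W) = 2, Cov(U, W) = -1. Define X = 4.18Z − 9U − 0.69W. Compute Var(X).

Var(X) = a²·Var(Z) + b²·Var(U) + c²·Var(W) + 2ab·Cov(Z, U) + 2ac·Cov(Z, W) + 2bc·Cov(U, W), with a = 4.18, b = -9, c = -0.69.
= 562.61128 + 486 + 2.23767 + (-376.2) + (-11.5368) + (-12.42)
= 650.69215.

Var(X) = 650.69215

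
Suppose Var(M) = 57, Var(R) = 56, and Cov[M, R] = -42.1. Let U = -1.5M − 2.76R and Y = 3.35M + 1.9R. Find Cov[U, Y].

Cov[U, Y] = -70.8474

By bilinearity, Cov[U, Y] = ac·Var(M) + bd·Var(R) + (ad+bc)·Cov[M, R], with a=-1.5, b=-2.76, c=3.35, d=1.9.
ac·Var(M) = (-1.5)·3.35·57 = -286.425
bd·Var(R) = (-2.76)·1.9·56 = -293.664
(ad+bc)·Cov[M, R] = (-12.096)·(-42.1) = 509.2416
Cov[U, Y] = -286.425 + (-293.664) + 509.2416 = -70.8474.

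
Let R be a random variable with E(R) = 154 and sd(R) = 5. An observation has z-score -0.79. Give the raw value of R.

R = E(R) + z·sd(R) = 154 + (-0.79)·5 = 150.05.

R = 150.05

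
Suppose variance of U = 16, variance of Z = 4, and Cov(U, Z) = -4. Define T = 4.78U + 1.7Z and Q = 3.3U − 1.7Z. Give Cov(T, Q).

Cov(T, Q) = 250.888

By bilinearity, Cov(T, Q) = ac·variance of U + bd·variance of Z + (ad+bc)·Cov(U, Z), with a=4.78, b=1.7, c=3.3, d=-1.7.
ac·variance of U = 4.78·3.3·16 = 252.384
bd·variance of Z = 1.7·(-1.7)·4 = -11.56
(ad+bc)·Cov(U, Z) = (-2.516)·(-4) = 10.064
Cov(T, Q) = 252.384 + (-11.56) + 10.064 = 250.888.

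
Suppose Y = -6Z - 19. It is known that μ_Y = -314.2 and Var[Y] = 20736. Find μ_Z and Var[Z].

μ_Z = 49.2, Var[Z] = 576

From Y = -6Z - 19: μ_Y = a·μ_Z + b, so μ_Z = (μ_Y − b)/a = (-314.2 − (-19))/(-6) = 49.2.
Var[Y] = a²·Var[Z], so Var[Z] = 20736/(-6)² = 576.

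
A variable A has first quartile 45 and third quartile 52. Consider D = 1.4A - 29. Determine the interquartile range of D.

IQR(D) = 9.8

IQR of A = Q3 − Q1 = 52 − 45 = 7.
Under D = aA + b, IQR(D) = |a|·IQR(A) = |1.4|·7 = 9.8 (shifts cancel; spread scales by |a|).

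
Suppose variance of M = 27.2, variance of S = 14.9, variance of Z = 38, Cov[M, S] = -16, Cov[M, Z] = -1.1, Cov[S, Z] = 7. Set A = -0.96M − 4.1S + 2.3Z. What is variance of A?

variance of A = 223.44212

variance of A = a²·variance of M + b²·variance of S + c²·variance of Z + 2ab·Cov[M, S] + 2ac·Cov[M, Z] + 2bc·Cov[S, Z], with a = -0.96, b = -4.1, c = 2.3.
= 25.06752 + 250.469 + 201.02 + (-125.952) + 4.8576 + (-132.02)
= 223.44212.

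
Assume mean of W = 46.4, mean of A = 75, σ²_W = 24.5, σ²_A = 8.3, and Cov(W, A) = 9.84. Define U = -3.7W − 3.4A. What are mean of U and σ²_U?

mean of U = (-3.7)·mean of W + (-3.4)·mean of A = (-3.7)·46.4 + (-3.4)·75 = -426.68.
σ²_U = a²·σ²_W + b²·σ²_A + 2ab·Cov(W, A) with a = -3.7, b = -3.4.
= (-3.7)²·24.5 + (-3.4)²·8.3 + 2·(-3.7)·(-3.4)·9.84
= 335.405 + 95.948 + 247.5744 = 678.9274.

mean of U = -426.68, σ²_U = 678.9274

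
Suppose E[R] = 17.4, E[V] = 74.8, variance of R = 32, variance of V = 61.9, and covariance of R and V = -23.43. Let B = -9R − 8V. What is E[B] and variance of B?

E[B] = (-9)·E[R] + (-8)·E[V] = (-9)·17.4 + (-8)·74.8 = -755.
variance of B = a²·variance of R + b²·variance of V + 2ab·covariance of R and V with a = -9, b = -8.
= (-9)²·32 + (-8)²·61.9 + 2·(-9)·(-8)·(-23.43)
= 2592 + 3961.6 + (-3373.92) = 3179.68.

E[B] = -755, variance of B = 3179.68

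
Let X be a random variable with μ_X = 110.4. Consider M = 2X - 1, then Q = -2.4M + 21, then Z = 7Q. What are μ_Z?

μ_M = 2·110.4 + (-1) = 219.8.
μ_Q = (-2.4)·219.8 + 21 = -506.52.
μ_Z = 7·(-506.52) = -3545.64.

μ_Z = -3545.64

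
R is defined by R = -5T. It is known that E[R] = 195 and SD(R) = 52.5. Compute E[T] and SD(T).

From R = -5T: E[R] = a·E[T] + b, so E[T] = (E[R] − b)/a = (195 − 0)/(-5) = -39.
SD(R) = |a|·SD(T), so SD(T) = 52.5/|-5| = 10.5.

E[T] = -39, SD(T) = 10.5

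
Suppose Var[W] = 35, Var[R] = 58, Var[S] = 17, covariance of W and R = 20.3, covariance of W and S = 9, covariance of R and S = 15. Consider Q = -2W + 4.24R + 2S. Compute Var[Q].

Var[Q] = a²·Var[W] + b²·Var[R] + c²·Var[S] + 2ab·covariance of W and R + 2ac·covariance of W and S + 2bc·covariance of R and S, with a = -2, b = 4.24, c = 2.
= 140 + 1042.7008 + 68 + (-344.288) + (-72) + 254.4
= 1088.8128.

Var[Q] = 1088.8128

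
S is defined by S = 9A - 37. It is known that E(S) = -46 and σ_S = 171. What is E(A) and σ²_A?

From S = 9A - 37: E(S) = a·E(A) + b, so E(A) = (E(S) − b)/a = (-46 − (-37))/9 = -1.
σ²_S = 171² = 29241.
σ²_S = a²·σ²_A, so σ²_A = 29241/9² = 361.

E(A) = -1, σ²_A = 361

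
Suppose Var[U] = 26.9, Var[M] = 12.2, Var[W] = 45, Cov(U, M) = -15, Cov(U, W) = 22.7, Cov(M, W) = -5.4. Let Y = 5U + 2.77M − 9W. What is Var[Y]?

Var[Y] = a²·Var[U] + b²·Var[M] + c²·Var[W] + 2ab·Cov(U, M) + 2ac·Cov(U, W) + 2bc·Cov(M, W), with a = 5, b = 2.77, c = -9.
= 672.5 + 93.60938 + 3645 + (-415.5) + (-2043) + 269.244
= 2221.85338.

Var[Y] = 2221.85338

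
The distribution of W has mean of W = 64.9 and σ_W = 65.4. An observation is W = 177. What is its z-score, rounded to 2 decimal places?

z = (W − mean of W) / σ_W = (177 − 64.9) / 65.4 ≈ 1.71.

z = 1.71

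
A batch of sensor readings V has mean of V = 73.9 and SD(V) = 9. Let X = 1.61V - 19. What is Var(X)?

Var(X) = 209.9601

X = 1.61V - 19 is linear with a = 1.61, b = -19.
Var(V) = 9² = 81.
Var(X) = a²·Var(V) = 1.61²·81 = 209.9601 (the additive constant -19 does not affect variance).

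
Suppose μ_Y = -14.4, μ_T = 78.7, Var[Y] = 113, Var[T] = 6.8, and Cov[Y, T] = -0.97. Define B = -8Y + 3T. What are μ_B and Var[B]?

μ_B = 351.3, Var[B] = 7339.76

μ_B = (-8)·μ_Y + 3·μ_T = (-8)·(-14.4) + 3·78.7 = 351.3.
Var[B] = a²·Var[Y] + b²·Var[T] + 2ab·Cov[Y, T] with a = -8, b = 3.
= (-8)²·113 + 3²·6.8 + 2·(-8)·3·(-0.97)
= 7232 + 61.2 + 46.56 = 7339.76.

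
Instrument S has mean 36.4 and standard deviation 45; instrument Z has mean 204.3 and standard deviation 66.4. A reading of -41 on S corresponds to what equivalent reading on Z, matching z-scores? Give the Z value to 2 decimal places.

Z = 90.09

z = (-41 − 36.4)/45 = -1.72.
Z = 204.3 + z·66.4 = 204.3 + (-41 − 36.4)·66.4/45 ≈ 90.09.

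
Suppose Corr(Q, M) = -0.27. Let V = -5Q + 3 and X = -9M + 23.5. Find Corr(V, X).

Linear rescalings preserve correlation up to sign; here the slopes -5 and -9 have the same sign, so Corr(V, X) = Corr(Q, M) = -0.27.

Corr(V, X) = -0.27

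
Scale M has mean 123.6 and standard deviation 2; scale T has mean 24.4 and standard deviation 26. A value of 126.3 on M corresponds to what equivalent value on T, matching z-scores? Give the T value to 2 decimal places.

z = (126.3 − 123.6)/2 = 1.35.
T = 24.4 + z·26 = 24.4 + (126.3 − 123.6)·26/2 = 59.50.

T = 59.50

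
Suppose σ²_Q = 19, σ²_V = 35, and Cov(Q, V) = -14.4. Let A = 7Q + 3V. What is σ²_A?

σ²_A = a²·σ²_Q + b²·σ²_V + 2ab·Cov(Q, V) with a = 7, b = 3.
= 7²·19 + 3²·35 + 2·7·3·(-14.4)
= 931 + 315 + (-604.8) = 641.2.

σ²_A = 641.2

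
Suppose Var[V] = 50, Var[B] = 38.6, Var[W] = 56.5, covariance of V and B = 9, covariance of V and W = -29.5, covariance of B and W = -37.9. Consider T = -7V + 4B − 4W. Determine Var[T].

Var[T] = 3028.4

Var[T] = a²·Var[V] + b²·Var[B] + c²·Var[W] + 2ab·covariance of V and B + 2ac·covariance of V and W + 2bc·covariance of B and W, with a = -7, b = 4, c = -4.
= 2450 + 617.6 + 904 + (-504) + (-1652) + 1212.8
= 3028.4.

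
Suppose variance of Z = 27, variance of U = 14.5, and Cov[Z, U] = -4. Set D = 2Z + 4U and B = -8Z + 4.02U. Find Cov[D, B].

By bilinearity, Cov[D, B] = ac·variance of Z + bd·variance of U + (ad+bc)·Cov[Z, U], with a=2, b=4, c=-8, d=4.02.
ac·variance of Z = 2·(-8)·27 = -432
bd·variance of U = 4·4.02·14.5 = 233.16
(ad+bc)·Cov[Z, U] = (-23.96)·(-4) = 95.84
Cov[D, B] = -432 + 233.16 + 95.84 = -103.

Cov[D, B] = -103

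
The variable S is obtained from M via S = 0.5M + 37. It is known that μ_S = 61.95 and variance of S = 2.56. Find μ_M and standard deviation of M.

μ_M = 49.9, standard deviation of M = 3.2

From S = 0.5M + 37: μ_S = a·μ_M + b, so μ_M = (μ_S − b)/a = (61.95 − 37)/0.5 = 49.9.
standard deviation of S = √2.56 = 1.6.
standard deviation of S = |a|·standard deviation of M, so standard deviation of M = 1.6/|0.5| = 3.2.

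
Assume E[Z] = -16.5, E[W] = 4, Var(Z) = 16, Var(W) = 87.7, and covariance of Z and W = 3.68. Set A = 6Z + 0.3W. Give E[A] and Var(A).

E[A] = 6·E[Z] + 0.3·E[W] = 6·(-16.5) + 0.3·4 = -97.8.
Var(A) = a²·Var(Z) + b²·Var(W) + 2ab·covariance of Z and W with a = 6, b = 0.3.
= 6²·16 + 0.3²·87.7 + 2·6·0.3·3.68
= 576 + 7.893 + 13.248 = 597.141.

E[A] = -97.8, Var(A) = 597.141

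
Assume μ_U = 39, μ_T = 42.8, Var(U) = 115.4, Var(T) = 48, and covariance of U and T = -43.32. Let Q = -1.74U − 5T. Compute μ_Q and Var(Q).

μ_Q = -281.86, Var(Q) = 795.61704

μ_Q = (-1.74)·μ_U + (-5)·μ_T = (-1.74)·39 + (-5)·42.8 = -281.86.
Var(Q) = a²·Var(U) + b²·Var(T) + 2ab·covariance of U and T with a = -1.74, b = -5.
= (-1.74)²·115.4 + (-5)²·48 + 2·(-1.74)·(-5)·(-43.32)
= 349.38504 + 1200 + (-753.768) = 795.61704.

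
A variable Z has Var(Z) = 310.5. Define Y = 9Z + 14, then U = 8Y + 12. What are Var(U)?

Var(U) = 1609632

Var(Y) = 9²·310.5 = 25150.5.
Var(U) = 8²·25150.5 = 1609632.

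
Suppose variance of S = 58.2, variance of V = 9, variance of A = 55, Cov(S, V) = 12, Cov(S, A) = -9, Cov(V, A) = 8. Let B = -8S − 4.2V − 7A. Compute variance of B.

variance of B = a²·variance of S + b²·variance of V + c²·variance of A + 2ab·Cov(S, V) + 2ac·Cov(S, A) + 2bc·Cov(V, A), with a = -8, b = -4.2, c = -7.
= 3724.8 + 158.76 + 2695 + 806.4 + (-1008) + 470.4
= 6847.36.

variance of B = 6847.36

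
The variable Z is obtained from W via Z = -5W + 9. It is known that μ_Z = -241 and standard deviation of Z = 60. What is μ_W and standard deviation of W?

From Z = -5W + 9: μ_Z = a·μ_W + b, so μ_W = (μ_Z − b)/a = (-241 − 9)/(-5) = 50.
standard deviation of Z = |a|·standard deviation of W, so standard deviation of W = 60/|-5| = 12.

μ_W = 50, standard deviation of W = 12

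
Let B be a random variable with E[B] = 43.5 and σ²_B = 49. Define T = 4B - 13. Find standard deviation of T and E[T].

standard deviation of T = 28, E[T] = 161

T = 4B - 13 is linear with a = 4, b = -13.
standard deviation of B = √49 = 7.
standard deviation of T = |a|·standard deviation of B = |4|·7 = 28.
E[T] = a·E[B] + b = 4·43.5 + (-13) = 161.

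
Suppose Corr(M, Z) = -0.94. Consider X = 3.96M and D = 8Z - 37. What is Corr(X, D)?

Linear rescalings preserve correlation up to sign; here the slopes 3.96 and 8 have the same sign, so Corr(X, D) = Corr(M, Z) = -0.94.

Corr(X, D) = -0.94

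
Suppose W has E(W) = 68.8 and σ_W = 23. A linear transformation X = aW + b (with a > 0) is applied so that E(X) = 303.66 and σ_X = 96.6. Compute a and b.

a = 4.2, b = 14.7

σ_X = a·σ_W (a > 0), so a = 96.6/23 = 4.2.
E(X) = a·E(W) + b, so b = 303.66 − 4.2·68.8 = 14.7.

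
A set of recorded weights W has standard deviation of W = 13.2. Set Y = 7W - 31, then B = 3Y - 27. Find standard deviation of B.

standard deviation of Y = |7|·13.2 = 92.4.
standard deviation of B = |3|·92.4 = 277.2.

standard deviation of B = 277.2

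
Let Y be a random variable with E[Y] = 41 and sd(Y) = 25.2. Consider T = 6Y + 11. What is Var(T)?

T = 6Y + 11 is linear with a = 6, b = 11.
Var(Y) = 25.2² = 635.04.
Var(T) = a²·Var(Y) = 6²·635.04 = 22861.44 (the additive constant 11 does not affect variance).

Var(T) = 22861.44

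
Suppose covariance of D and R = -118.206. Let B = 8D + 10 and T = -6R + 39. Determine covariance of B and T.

covariance of B and T = a·c·covariance of D and R = 8·(-6)·(-118.206) = 5673.888. Additive constants drop out.

covariance of B and T = 5673.888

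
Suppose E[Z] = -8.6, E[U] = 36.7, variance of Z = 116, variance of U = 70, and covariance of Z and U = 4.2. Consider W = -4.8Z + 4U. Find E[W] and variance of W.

E[W] = 188.08, variance of W = 3631.36

E[W] = (-4.8)·E[Z] + 4·E[U] = (-4.8)·(-8.6) + 4·36.7 = 188.08.
variance of W = a²·variance of Z + b²·variance of U + 2ab·covariance of Z and U with a = -4.8, b = 4.
= (-4.8)²·116 + 4²·70 + 2·(-4.8)·4·4.2
= 2672.64 + 1120 + (-161.28) = 3631.36.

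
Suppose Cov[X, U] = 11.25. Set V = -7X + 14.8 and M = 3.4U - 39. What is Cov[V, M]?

Cov[V, M] = a·c·Cov[X, U] = (-7)·3.4·11.25 = -267.75. Additive constants drop out.

Cov[V, M] = -267.75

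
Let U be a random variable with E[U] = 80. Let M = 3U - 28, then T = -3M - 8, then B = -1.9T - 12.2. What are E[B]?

E[B] = 1211.4

E[M] = 3·80 + (-28) = 212.
E[T] = (-3)·212 + (-8) = -644.
E[B] = (-1.9)·(-644) + (-12.2) = 1211.4.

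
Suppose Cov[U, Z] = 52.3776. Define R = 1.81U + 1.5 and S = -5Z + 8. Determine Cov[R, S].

Cov[R, S] = -474.01728

Cov[R, S] = a·c·Cov[U, Z] = 1.81·(-5)·52.3776 = -474.01728. Additive constants drop out.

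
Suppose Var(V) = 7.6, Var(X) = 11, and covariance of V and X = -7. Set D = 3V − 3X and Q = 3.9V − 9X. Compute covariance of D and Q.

By bilinearity, covariance of D and Q = ac·Var(V) + bd·Var(X) + (ad+bc)·covariance of V and X, with a=3, b=-3, c=3.9, d=-9.
ac·Var(V) = 3·3.9·7.6 = 88.92
bd·Var(X) = (-3)·(-9)·11 = 297
(ad+bc)·covariance of V and X = (-38.7)·(-7) = 270.9
covariance of D and Q = 88.92 + 297 + 270.9 = 656.82.

covariance of D and Q = 656.82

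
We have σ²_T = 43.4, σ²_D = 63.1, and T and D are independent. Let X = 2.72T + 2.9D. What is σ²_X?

σ²_X = 851.76156

σ²_X = a²·σ²_T + b²·σ²_D + 2ab·covariance of T and D with a = 2.72, b = 2.9.
Independence gives covariance of T and D = 0.
= 2.72²·43.4 + 2.9²·63.1 + 2·2.72·2.9·0
= 321.09056 + 530.671 + 0 = 851.76156.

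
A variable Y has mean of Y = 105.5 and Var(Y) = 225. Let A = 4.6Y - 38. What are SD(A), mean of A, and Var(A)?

SD(A) = 69, mean of A = 447.3, Var(A) = 4761

A = 4.6Y - 38 is linear with a = 4.6, b = -38.
SD(Y) = √225 = 15.
SD(A) = |a|·SD(Y) = |4.6|·15 = 69.
mean of A = a·mean of Y + b = 4.6·105.5 + (-38) = 447.3.
Var(A) = a²·Var(Y) = 4.6²·225 = 4761 (the additive constant -38 does not affect variance).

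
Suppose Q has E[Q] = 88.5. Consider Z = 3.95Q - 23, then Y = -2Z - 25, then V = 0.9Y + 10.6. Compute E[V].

E[Z] = 3.95·88.5 + (-23) = 326.575.
E[Y] = (-2)·326.575 + (-25) = -678.15.
E[V] = 0.9·(-678.15) + 10.6 = -599.735.

E[V] = -599.735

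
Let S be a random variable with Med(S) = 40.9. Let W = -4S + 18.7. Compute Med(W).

Med(W) = -144.9

A linear map preserves order up to sign, so Med(W) = a·Med(S) + b = (-4)·40.9 + 18.7 = -144.9.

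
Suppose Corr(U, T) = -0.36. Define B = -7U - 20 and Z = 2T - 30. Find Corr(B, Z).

Corr(B, Z) = 0.36

Linear rescalings preserve |correlation|; the slopes -7 and 2 have opposite signs, so the correlation flips sign: Corr(B, Z) = −Corr(U, T) = 0.36.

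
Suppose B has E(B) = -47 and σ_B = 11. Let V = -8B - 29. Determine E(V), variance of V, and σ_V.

V = -8B - 29 is linear with a = -8, b = -29.
E(V) = a·E(B) + b = (-8)·(-47) + (-29) = 347.
variance of B = 11² = 121.
variance of V = a²·variance of B = (-8)²·121 = 7744 (the additive constant -29 does not affect variance).
σ_V = |a|·σ_B = |-8|·11 = 88.

E(V) = 347, variance of V = 7744, σ_V = 88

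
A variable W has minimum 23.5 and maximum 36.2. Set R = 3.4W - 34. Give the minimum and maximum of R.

a = 3.4 > 0, so min(R) = a·min(W)+b = 3.4·23.5 + (-34) = 45.9 and max(R) = 3.4·36.2 + (-34) = 89.08.

min(R) = 45.9, max(R) = 89.08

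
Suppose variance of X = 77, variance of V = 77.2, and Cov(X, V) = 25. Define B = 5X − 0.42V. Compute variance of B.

variance of B = 1833.61808

variance of B = a²·variance of X + b²·variance of V + 2ab·Cov(X, V) with a = 5, b = -0.42.
= 5²·77 + (-0.42)²·77.2 + 2·5·(-0.42)·25
= 1925 + 13.61808 + (-105) = 1833.61808.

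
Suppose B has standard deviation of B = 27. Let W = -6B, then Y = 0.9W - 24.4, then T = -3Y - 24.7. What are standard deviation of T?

standard deviation of T = 437.4

standard deviation of W = |-6|·27 = 162.
standard deviation of Y = |0.9|·162 = 145.8.
standard deviation of T = |-3|·145.8 = 437.4.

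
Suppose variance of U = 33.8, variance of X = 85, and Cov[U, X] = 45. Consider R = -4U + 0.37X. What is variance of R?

variance of R = a²·variance of U + b²·variance of X + 2ab·Cov[U, X] with a = -4, b = 0.37.
= (-4)²·33.8 + 0.37²·85 + 2·(-4)·0.37·45
= 540.8 + 11.6365 + (-133.2) = 419.2365.

variance of R = 419.2365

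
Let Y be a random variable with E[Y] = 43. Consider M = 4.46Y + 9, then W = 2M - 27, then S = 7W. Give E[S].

E[M] = 4.46·43 + 9 = 200.78.
E[W] = 2·200.78 + (-27) = 374.56.
E[S] = 7·374.56 = 2621.92.

E[S] = 2621.92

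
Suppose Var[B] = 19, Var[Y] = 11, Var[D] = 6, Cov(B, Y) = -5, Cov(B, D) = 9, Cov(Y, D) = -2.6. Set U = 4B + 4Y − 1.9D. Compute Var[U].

Var[U] = 244.38

Var[U] = a²·Var[B] + b²·Var[Y] + c²·Var[D] + 2ab·Cov(B, Y) + 2ac·Cov(B, D) + 2bc·Cov(Y, D), with a = 4, b = 4, c = -1.9.
= 304 + 176 + 21.66 + (-160) + (-136.8) + 39.52
= 244.38.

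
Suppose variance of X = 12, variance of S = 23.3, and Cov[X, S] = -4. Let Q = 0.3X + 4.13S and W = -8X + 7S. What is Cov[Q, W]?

Cov[Q, W] = 768.563

By bilinearity, Cov[Q, W] = ac·variance of X + bd·variance of S + (ad+bc)·Cov[X, S], with a=0.3, b=4.13, c=-8, d=7.
ac·variance of X = 0.3·(-8)·12 = -28.8
bd·variance of S = 4.13·7·23.3 = 673.603
(ad+bc)·Cov[X, S] = (-30.94)·(-4) = 123.76
Cov[Q, W] = -28.8 + 673.603 + 123.76 = 768.563.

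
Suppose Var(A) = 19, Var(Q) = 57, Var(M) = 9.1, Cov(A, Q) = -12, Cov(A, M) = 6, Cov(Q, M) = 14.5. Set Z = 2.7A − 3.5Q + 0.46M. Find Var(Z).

Var(Z) = 1033.69956

Var(Z) = a²·Var(A) + b²·Var(Q) + c²·Var(M) + 2ab·Cov(A, Q) + 2ac·Cov(A, M) + 2bc·Cov(Q, M), with a = 2.7, b = -3.5, c = 0.46.
= 138.51 + 698.25 + 1.92556 + 226.8 + 14.904 + (-46.69)
= 1033.69956.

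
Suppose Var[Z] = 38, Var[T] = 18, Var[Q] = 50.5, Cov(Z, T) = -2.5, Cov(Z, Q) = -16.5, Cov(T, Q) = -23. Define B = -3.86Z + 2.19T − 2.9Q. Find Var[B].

Var[B] = 1042.2306

Var[B] = a²·Var[Z] + b²·Var[T] + c²·Var[Q] + 2ab·Cov(Z, T) + 2ac·Cov(Z, Q) + 2bc·Cov(T, Q), with a = -3.86, b = 2.19, c = -2.9.
= 566.1848 + 86.3298 + 424.705 + 42.267 + (-369.402) + 292.146
= 1042.2306.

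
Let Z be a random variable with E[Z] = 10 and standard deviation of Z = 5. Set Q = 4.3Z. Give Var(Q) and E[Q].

Q = 4.3Z is linear with a = 4.3, b = 0.
Var(Z) = 5² = 25.
Var(Q) = a²·Var(Z) = 4.3²·25 = 462.25.
E[Q] = a·E[Z] + b = 4.3·10 = 43.

Var(Q) = 462.25, E[Q] = 43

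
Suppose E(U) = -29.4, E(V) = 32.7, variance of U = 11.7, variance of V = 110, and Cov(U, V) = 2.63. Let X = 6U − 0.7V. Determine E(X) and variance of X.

E(X) = -199.29, variance of X = 453.008

E(X) = 6·E(U) + (-0.7)·E(V) = 6·(-29.4) + (-0.7)·32.7 = -199.29.
variance of X = a²·variance of U + b²·variance of V + 2ab·Cov(U, V) with a = 6, b = -0.7.
= 6²·11.7 + (-0.7)²·110 + 2·6·(-0.7)·2.63
= 421.2 + 53.9 + (-22.092) = 453.008.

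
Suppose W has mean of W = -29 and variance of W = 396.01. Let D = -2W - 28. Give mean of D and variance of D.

D = -2W - 28 is linear with a = -2, b = -28.
mean of D = a·mean of W + b = (-2)·(-29) + (-28) = 30.
variance of D = a²·variance of W = (-2)²·396.01 = 1584.04 (the additive constant -28 does not affect variance).

mean of D = 30, variance of D = 1584.04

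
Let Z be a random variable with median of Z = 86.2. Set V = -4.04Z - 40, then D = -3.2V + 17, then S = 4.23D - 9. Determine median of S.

median of V = (-4.04)·86.2 + (-40) = -388.248.
median of D = (-3.2)·(-388.248) + 17 = 1259.3936.
median of S = 4.23·1259.3936 + (-9) = 5318.234928.

median of S = 5318.234928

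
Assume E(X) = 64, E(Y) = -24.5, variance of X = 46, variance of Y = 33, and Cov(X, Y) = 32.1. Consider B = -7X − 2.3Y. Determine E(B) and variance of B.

E(B) = (-7)·E(X) + (-2.3)·E(Y) = (-7)·64 + (-2.3)·(-24.5) = -391.65.
variance of B = a²·variance of X + b²·variance of Y + 2ab·Cov(X, Y) with a = -7, b = -2.3.
= (-7)²·46 + (-2.3)²·33 + 2·(-7)·(-2.3)·32.1
= 2254 + 174.57 + 1033.62 = 3462.19.

E(B) = -391.65, variance of B = 3462.19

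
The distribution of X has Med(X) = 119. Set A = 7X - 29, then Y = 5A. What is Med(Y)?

Med(A) = 7·119 + (-29) = 804.
Med(Y) = 5·804 = 4020.

Med(Y) = 4020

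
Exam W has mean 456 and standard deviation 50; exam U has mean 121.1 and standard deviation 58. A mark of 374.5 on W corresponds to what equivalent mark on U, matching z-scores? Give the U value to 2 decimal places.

z = (374.5 − 456)/50 = -1.63.
U = 121.1 + z·58 = 121.1 + (374.5 − 456)·58/50 = 26.56.

U = 26.56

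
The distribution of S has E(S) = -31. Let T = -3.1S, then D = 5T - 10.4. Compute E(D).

E(D) = 470.1

E(T) = (-3.1)·(-31) = 96.1.
E(D) = 5·96.1 + (-10.4) = 470.1.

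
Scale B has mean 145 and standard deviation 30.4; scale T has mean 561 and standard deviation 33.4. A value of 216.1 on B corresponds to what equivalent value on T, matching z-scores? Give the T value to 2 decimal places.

T = 639.12

z = (216.1 − 145)/30.4 ≈ 2.3388.
T = 561 + z·33.4 = 561 + (216.1 − 145)·33.4/30.4 ≈ 639.12.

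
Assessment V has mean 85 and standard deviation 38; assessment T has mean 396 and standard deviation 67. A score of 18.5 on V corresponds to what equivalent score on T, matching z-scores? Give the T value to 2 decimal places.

z = (18.5 − 85)/38 = -1.75.
T = 396 + z·67 = 396 + (18.5 − 85)·67/38 = 278.75.

T = 278.75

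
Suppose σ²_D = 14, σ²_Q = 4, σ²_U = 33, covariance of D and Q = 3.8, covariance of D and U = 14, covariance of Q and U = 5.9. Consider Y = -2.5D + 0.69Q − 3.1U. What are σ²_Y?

σ²_Y = a²·σ²_D + b²·σ²_Q + c²·σ²_U + 2ab·covariance of D and Q + 2ac·covariance of D and U + 2bc·covariance of Q and U, with a = -2.5, b = 0.69, c = -3.1.
= 87.5 + 1.9044 + 317.13 + (-13.11) + 217 + (-25.2402)
= 585.1842.

σ²_Y = 585.1842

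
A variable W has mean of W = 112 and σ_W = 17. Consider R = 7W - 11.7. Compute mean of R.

R = 7W - 11.7 is linear with a = 7, b = -11.7.
mean of R = a·mean of W + b = 7·112 + (-11.7) = 772.3.

mean of R = 772.3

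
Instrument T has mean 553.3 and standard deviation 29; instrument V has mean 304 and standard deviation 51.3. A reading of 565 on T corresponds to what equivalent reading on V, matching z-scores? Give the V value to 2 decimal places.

V = 324.70

z = (565 − 553.3)/29 ≈ 0.4034.
V = 304 + z·51.3 = 304 + (565 − 553.3)·51.3/29 ≈ 324.70.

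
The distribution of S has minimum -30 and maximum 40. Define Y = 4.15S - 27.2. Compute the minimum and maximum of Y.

a = 4.15 > 0, so min(Y) = a·min(S)+b = 4.15·(-30) + (-27.2) = -151.7 and max(Y) = 4.15·40 + (-27.2) = 138.8.

min(Y) = -151.7, max(Y) = 138.8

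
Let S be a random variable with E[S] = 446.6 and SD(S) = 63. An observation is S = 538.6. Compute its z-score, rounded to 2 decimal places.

z = 1.46

z = (S − E[S]) / SD(S) = (538.6 − 446.6) / 63 ≈ 1.46.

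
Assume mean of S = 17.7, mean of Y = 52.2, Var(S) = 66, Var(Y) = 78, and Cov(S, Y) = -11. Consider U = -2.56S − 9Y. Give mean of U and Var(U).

mean of U = -515.112, Var(U) = 6243.6576

mean of U = (-2.56)·mean of S + (-9)·mean of Y = (-2.56)·17.7 + (-9)·52.2 = -515.112.
Var(U) = a²·Var(S) + b²·Var(Y) + 2ab·Cov(S, Y) with a = -2.56, b = -9.
= (-2.56)²·66 + (-9)²·78 + 2·(-2.56)·(-9)·(-11)
= 432.5376 + 6318 + (-506.88) = 6243.6576.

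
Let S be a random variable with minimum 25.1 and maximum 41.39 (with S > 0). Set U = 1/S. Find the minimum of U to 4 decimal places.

min(U) = 0.0242

1/S is decreasing on this domain, so min(U) comes from max(S) = 41.39: min(U) = 1/(41.39) ≈ 0.0242.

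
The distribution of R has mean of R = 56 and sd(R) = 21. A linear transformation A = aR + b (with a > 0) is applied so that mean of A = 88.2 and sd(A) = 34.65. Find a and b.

a = 1.65, b = -4.2

sd(A) = a·sd(R) (a > 0), so a = 34.65/21 = 1.65.
mean of A = a·mean of R + b, so b = 88.2 − 1.65·56 = -4.2.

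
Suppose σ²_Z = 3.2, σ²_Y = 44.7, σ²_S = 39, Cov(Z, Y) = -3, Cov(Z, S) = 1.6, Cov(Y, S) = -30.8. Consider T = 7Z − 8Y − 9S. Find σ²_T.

σ²_T = 1875.8

σ²_T = a²·σ²_Z + b²·σ²_Y + c²·σ²_S + 2ab·Cov(Z, Y) + 2ac·Cov(Z, S) + 2bc·Cov(Y, S), with a = 7, b = -8, c = -9.
= 156.8 + 2860.8 + 3159 + 336 + (-201.6) + (-4435.2)
= 1875.8.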